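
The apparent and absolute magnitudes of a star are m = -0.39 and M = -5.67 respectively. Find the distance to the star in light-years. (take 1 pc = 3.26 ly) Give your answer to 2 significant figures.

μ = m − M = 5.280
m − M = 5 log₁₀ d − 5
log₁₀ d = (m − M)/5 + 1 = 2.0560
d = 10^2.0560 = 113.8 pc
= 370.9 ly

d ≈ 370 ly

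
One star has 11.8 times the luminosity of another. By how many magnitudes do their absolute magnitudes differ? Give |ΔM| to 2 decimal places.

|ΔM| ≈ 2.68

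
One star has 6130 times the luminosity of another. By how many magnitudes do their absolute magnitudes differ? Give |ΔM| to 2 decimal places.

|ΔM| ≈ 9.47

Pogson: ΔM = −2.5 log₁₀(ratio) = −2.5 log₁₀(6130) = −2.5 × 3.7875 = -9.469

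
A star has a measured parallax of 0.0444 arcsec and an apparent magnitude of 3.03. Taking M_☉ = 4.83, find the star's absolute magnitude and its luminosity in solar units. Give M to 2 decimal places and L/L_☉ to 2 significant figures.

d = 1/p = 1/0.0444″ = 22.52 pc
M = m − 5 log₁₀ d + 5 = 3.03 − 5·1.3526 + 5 = 1.267
M − M_☉ = 1.267 − 4.83 = -3.563
L/L_☉ = 10^(−0.4 × -3.563) = 26.62

M ≈ 1.27; L/L_☉ ≈ 27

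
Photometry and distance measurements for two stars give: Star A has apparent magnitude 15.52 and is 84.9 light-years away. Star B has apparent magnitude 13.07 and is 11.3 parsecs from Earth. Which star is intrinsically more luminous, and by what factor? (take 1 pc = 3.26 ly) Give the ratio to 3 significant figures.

Star B is more luminous, by a factor of 1.80.

Star A: d = 84.9 ly / 3.26 = 26.04 pc
Star A: M = m − 5 log₁₀ d + 5 = 15.52 − 5·1.4157 + 5 = 13.442
Star B: M = m − 5 log₁₀ d + 5 = 13.07 − 5·1.0531 + 5 = 12.805
ΔM = M_A − M_B = 13.442 − (12.805) = 0.637; smaller M is more luminous → Star B.
L ratio = 10^(0.4 |ΔM|) = 10^0.255 = 1.798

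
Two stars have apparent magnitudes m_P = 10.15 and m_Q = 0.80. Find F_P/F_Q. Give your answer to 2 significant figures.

Magnitude difference = 9.35
Flux ratio = 10^(−0.4 Δm) = 10^(−0.4 × 9.35) = 10^-3.740 = 1.820×10^-4

F_P/F_Q ≈ 1.8×10^-4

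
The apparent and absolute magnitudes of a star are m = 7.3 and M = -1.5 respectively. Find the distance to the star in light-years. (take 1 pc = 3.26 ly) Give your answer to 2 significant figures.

d ≈ 1900 ly

Distance modulus: m − M = 7.3 − (-1.5) = 8.800
m − M = 5 log₁₀ d − 5
log₁₀ d = (m − M)/5 + 1 = 2.7600
d = 10^2.7600 = 575.4 pc
= 1876 ly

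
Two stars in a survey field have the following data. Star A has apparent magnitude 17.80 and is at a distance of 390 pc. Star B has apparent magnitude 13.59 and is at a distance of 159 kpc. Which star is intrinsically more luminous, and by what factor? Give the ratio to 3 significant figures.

Star B is more luminous, by a factor of 8.03×10^6.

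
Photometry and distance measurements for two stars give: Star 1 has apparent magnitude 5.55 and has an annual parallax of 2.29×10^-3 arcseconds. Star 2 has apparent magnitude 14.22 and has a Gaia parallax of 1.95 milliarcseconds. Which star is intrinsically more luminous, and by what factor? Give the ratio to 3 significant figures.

Star 1 is more luminous, by a factor of 2130.

Star 1: d = 1/p = 1/2.29×10^-3″ = 436.7 pc
Star 1: M = m − 5 log₁₀ d + 5 = 5.55 − 5·2.6402 + 5 = -2.651
Star 2: p = 1.95 mas = 1.95×10^-3″ → d = 1/p = 512.8 pc
Star 2: M = m − 5 log₁₀ d + 5 = 14.22 − 5·2.7100 + 5 = 5.670
ΔM = M_1 − M_2 = -2.651 − (5.670) = -8.321; smaller M is more luminous → Star 1.
L ratio = 10^(0.4 |ΔM|) = 10^3.328 = 2130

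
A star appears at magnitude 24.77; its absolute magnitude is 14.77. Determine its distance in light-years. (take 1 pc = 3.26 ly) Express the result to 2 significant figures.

Distance modulus: m − M = 24.77 − (14.77) = 10.000
m − M = 5 log₁₀ d − 5
log₁₀ d = (m − M)/5 + 1 = 3.0000
d = 10^3.0000 = 1000 pc
= 3260 ly

d ≈ 3300 ly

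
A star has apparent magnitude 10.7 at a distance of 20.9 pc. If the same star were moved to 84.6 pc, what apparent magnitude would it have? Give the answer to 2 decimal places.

Flux ∝ 1/d², so Δm = 5 log₁₀(d₂/d₁) = 5 log₁₀(84.6/20.9) = 3.036
m₂ = m₁ + Δm = 10.7 + (3.036) = 13.736

m ≈ 13.74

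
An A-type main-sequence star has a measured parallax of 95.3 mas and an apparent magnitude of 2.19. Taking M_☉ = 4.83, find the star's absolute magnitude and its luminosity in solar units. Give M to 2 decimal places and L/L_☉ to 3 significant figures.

d = 1/p = 1000/95.3 mas = 10.49 pc
M = m − 5 log₁₀ d + 5 = 2.19 − 5·1.0209 + 5 = 2.085
M − M_☉ = 2.085 − 4.83 = -2.745
L/L_☉ = 10^(−0.4 × -2.745) = 12.53

M ≈ 2.09; L/L_☉ ≈ 12.5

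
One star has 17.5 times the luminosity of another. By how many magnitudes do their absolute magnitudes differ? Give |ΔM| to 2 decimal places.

|ΔM| ≈ 3.11

Pogson: ΔM = −2.5 log₁₀(ratio) = −2.5 log₁₀(17.5) = −2.5 × 1.2430 = -3.108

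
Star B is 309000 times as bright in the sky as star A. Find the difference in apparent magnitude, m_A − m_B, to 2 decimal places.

m_A − m_B ≈ 13.72

Pogson: Δm = −2.5 log₁₀(ratio) = −2.5 log₁₀(309000) = −2.5 × 5.4900 = -13.725
Star B is brighter so has the smaller magnitude: m_A − m_B is positive.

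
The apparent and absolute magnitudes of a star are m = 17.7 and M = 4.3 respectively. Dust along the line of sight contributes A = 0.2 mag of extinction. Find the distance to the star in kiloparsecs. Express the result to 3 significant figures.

m − M = 5 log₁₀(d/10 pc) + A  ⇒  17.7 − (4.3) − 0.2 = 5 log₁₀(d/10)
13.200 = 5 log₁₀(d/10)
log₁₀ d = (m − M − A)/5 + 1 = 3.6400
d = 10^3.6400 = 4365 pc
= 4.365 kpc

d ≈ 4.37 kpc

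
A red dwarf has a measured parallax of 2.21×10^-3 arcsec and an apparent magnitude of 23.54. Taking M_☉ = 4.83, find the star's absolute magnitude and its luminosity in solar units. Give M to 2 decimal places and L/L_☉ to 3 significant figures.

M ≈ 15.26; L/L_☉ ≈ 6.72×10^-5

d = 1/p = 1/2.21×10^-3″ = 452.5 pc
M = m − 5 log₁₀ d + 5 = 23.54 − 5·2.6556 + 5 = 15.262
M − M_☉ = 15.262 − 4.83 = 10.432
L/L_☉ = 10^(−0.4 × 10.432) = 6.718×10^-5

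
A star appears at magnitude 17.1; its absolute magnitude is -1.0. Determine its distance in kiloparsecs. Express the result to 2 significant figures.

d ≈ 42 kpc

μ = m − M = 18.100
m − M = 5 log₁₀ d − 5
log₁₀ d = (m − M)/5 + 1 = 4.6200
d = 10^4.6200 = 41690 pc
= 41.69 kpc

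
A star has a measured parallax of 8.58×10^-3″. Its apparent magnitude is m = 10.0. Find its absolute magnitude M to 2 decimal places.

d = 1/p = 1/8.58×10^-3″ = 116.6 pc
5 log₁₀(d/10 pc) = 5 log₁₀(116.6) − 5 = 5.333
M = m − 5 log₁₀(d/10) = 10.0 − 5.333 = 4.667

M ≈ 4.67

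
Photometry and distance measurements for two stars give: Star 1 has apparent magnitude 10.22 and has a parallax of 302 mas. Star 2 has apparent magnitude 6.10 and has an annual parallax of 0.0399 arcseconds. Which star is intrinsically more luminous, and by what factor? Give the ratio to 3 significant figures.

Star 2 is more luminous, by a factor of 2550.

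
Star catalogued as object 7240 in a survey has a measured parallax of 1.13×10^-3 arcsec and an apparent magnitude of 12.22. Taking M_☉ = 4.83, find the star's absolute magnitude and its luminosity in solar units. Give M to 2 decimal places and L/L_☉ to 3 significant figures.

M ≈ 2.49; L/L_☉ ≈ 8.67

d = 1/p = 1/1.13×10^-3″ = 885.0 pc
M = m − 5 log₁₀ d + 5 = 12.22 − 5·2.9469 + 5 = 2.485
M − M_☉ = 2.485 − 4.83 = -2.345
L/L_☉ = 10^(−0.4 × -2.345) = 8.666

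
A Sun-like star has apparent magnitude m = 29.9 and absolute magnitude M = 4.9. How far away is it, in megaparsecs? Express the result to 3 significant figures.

d ≈ 1.00 Mpc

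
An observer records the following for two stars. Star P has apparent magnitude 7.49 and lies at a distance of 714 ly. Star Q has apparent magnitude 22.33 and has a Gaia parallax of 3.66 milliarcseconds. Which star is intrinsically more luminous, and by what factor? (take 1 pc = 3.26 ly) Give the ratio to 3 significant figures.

Star P is more luminous, by a factor of 555000.

Star P: d = 714 ly / 3.26 = 219.0 pc
Star P: M = m − 5 log₁₀ d + 5 = 7.49 − 5·2.3405 + 5 = 0.788
Star Q: p = 3.66 mas = 3.66×10^-3″ → d = 1/p = 273.2 pc
Star Q: M = m − 5 log₁₀ d + 5 = 22.33 − 5·2.4365 + 5 = 15.147
ΔM = M_P − M_Q = 0.788 − (15.147) = -14.360; smaller M is more luminous → Star P.
L ratio = 10^(0.4 |ΔM|) = 10^5.744 = 554500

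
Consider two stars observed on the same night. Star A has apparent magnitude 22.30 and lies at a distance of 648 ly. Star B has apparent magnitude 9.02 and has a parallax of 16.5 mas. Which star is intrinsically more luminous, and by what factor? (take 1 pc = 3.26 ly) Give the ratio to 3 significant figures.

Star B is more luminous, by a factor of 19100.

Star A: d = 648 ly / 3.26 = 198.8 pc
Star A: M = m − 5 log₁₀ d + 5 = 22.30 − 5·2.2984 + 5 = 15.808
Star B: p = 16.5 mas = 0.0165″ → d = 1/p = 60.61 pc
Star B: M = m − 5 log₁₀ d + 5 = 9.02 − 5·1.7825 + 5 = 5.107
ΔM = M_A − M_B = 15.808 − (5.107) = 10.701; smaller M is more luminous → Star B.
L ratio = 10^(0.4 |ΔM|) = 10^4.280 = 19070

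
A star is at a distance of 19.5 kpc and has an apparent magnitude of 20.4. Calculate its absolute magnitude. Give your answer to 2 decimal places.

M ≈ 3.95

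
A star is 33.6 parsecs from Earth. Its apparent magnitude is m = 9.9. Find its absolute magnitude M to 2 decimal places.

M ≈ 7.27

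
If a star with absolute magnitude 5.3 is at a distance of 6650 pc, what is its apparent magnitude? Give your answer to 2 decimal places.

m = M + 5 log₁₀ d − 5 = 5.3 + 5·3.8228 − 5 = 19.414

m ≈ 19.41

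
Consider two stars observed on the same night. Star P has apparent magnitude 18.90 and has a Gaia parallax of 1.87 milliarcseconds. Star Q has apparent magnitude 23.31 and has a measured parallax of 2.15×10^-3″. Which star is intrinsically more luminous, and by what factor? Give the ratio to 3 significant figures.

Star P is more luminous, by a factor of 76.8.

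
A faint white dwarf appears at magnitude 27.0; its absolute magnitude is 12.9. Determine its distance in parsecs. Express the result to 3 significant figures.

d ≈ 6610 pc

Distance modulus: m − M = 27.0 − (12.9) = 14.100
m − M = 5 log₁₀ d − 5
log₁₀ d = (m − M)/5 + 1 = 3.8200
d = 10^3.8200 = 6607 pc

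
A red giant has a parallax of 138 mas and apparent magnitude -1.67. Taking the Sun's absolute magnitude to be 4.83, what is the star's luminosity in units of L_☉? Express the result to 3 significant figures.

L/L_☉ ≈ 209

d = 1/p = 1000/138 mas = 7.246 pc
M = m − 5 log₁₀ d + 5 = -1.67 − 5·0.8601 + 5 = -0.971
M − M_☉ = -0.971 − 4.83 = -5.801
L/L_☉ = 10^(−0.4 × -5.801) = 209.0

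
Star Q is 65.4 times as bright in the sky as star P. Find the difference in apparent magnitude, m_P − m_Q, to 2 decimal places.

Pogson: Δm = −2.5 log₁₀(ratio) = −2.5 log₁₀(65.4) = −2.5 × 1.8156 = -4.539
Star Q is brighter so has the smaller magnitude: m_P − m_Q is positive.

m_P − m_Q ≈ 4.54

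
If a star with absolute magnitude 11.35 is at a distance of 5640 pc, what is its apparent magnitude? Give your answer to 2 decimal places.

m = M + 5 log₁₀ d − 5 = 11.35 + 5·3.7513 − 5 = 25.106

m ≈ 25.11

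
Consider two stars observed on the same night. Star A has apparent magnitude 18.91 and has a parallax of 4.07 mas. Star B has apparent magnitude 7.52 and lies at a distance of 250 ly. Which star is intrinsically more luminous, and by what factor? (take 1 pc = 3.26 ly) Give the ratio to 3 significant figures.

Star B is more luminous, by a factor of 3500.

Star A: p = 4.07 mas = 4.07×10^-3″ → d = 1/p = 245.7 pc
Star A: M = m − 5 log₁₀ d + 5 = 18.91 − 5·2.3904 + 5 = 11.958
Star B: d = 250 ly / 3.26 = 76.69 pc
Star B: M = m − 5 log₁₀ d + 5 = 7.52 − 5·1.8847 + 5 = 3.096
ΔM = M_A − M_B = 11.958 − (3.096) = 8.862; smaller M is more luminous → Star B.
L ratio = 10^(0.4 |ΔM|) = 10^3.545 = 3505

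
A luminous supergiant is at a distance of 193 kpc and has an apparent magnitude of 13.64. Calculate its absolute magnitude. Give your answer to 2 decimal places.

d = 193 kpc = 193000 pc
5 log₁₀(d/10 pc) = 5 log₁₀(193000) − 5 = 21.428
M = m − 5 log₁₀(d/10) = 13.64 − 21.428 = -7.788

M ≈ -7.79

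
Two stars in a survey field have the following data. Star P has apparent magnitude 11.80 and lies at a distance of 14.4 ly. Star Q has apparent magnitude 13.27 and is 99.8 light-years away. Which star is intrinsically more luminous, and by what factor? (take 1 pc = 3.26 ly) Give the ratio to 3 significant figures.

Star Q is more luminous, by a factor of 12.4.

Star P: d = 14.4 ly / 3.26 = 4.417 pc
Star P: M = m − 5 log₁₀ d + 5 = 11.80 − 5·0.6451 + 5 = 13.574
Star Q: d = 99.8 ly / 3.26 = 30.61 pc
Star Q: M = m − 5 log₁₀ d + 5 = 13.27 − 5·1.4859 + 5 = 10.840
ΔM = M_P − M_Q = 13.574 − (10.840) = 2.734; smaller M is more luminous → Star Q.
L ratio = 10^(0.4 |ΔM|) = 10^1.094 = 12.40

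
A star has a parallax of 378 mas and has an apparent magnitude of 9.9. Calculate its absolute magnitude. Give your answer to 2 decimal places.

p = 378 mas = 0.378″ → d = 1/p = 2.646 pc
5 log₁₀(d/10 pc) = 5 log₁₀(2.646) − 5 = -2.887
M = m − 5 log₁₀(d/10) = 9.9 + 2.887 = 12.787

M ≈ 12.79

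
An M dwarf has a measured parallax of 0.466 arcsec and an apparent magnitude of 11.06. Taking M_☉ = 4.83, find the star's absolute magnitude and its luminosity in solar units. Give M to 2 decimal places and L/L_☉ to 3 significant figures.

M ≈ 14.40; L/L_☉ ≈ 1.48×10^-4

d = 1/p = 1/0.466″ = 2.146 pc
M = m − 5 log₁₀ d + 5 = 11.06 − 5·0.3316 + 5 = 14.402
M − M_☉ = 14.402 − 4.83 = 9.572
L/L_☉ = 10^(−0.4 × 9.572) = 1.483×10^-4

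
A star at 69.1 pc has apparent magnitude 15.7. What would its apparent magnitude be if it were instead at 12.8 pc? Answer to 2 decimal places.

m ≈ 12.04

Flux ∝ 1/d², so Δm = 5 log₁₀(d₂/d₁) = 5 log₁₀(12.8/69.1) = -3.661
m₂ = m₁ + Δm = 15.7 + (-3.661) = 12.039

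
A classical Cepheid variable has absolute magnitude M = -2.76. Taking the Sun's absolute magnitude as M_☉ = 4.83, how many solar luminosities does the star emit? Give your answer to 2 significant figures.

L/L_☉ ≈ 1100

M − M_☉ = -2.76 − 4.83 = -7.590
L/L_☉ = 10^(−0.4 (M − M_☉)) = 10^3.036 = 1086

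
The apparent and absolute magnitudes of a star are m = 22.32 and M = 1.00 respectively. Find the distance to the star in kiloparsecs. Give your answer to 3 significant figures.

d ≈ 184 kpc

Distance modulus: m − M = 22.32 − (1.00) = 21.320
m − M = 5 log₁₀ d − 5
log₁₀ d = (m − M)/5 + 1 = 5.2640
d = 10^5.2640 = 183700 pc
= 183.7 kpc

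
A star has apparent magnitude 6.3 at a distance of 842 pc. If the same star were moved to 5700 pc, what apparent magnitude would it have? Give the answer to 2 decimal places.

m ≈ 10.45

Flux ∝ 1/d², so Δm = 5 log₁₀(d₂/d₁) = 5 log₁₀(5700/842) = 4.153
m₂ = m₁ + Δm = 6.3 + (4.153) = 10.453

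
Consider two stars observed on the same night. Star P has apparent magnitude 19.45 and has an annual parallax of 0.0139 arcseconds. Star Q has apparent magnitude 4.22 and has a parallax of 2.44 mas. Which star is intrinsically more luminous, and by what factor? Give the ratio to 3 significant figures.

Star P: d = 1/p = 1/0.0139″ = 71.94 pc
Star P: M = m − 5 log₁₀ d + 5 = 19.45 − 5·1.8570 + 5 = 15.165
Star Q: p = 2.44 mas = 2.44×10^-3″ → d = 1/p = 409.8 pc
Star Q: M = m − 5 log₁₀ d + 5 = 4.22 − 5·2.6126 + 5 = -3.843
ΔM = M_P − M_Q = 15.165 − (-3.843) = 19.008; smaller M is more luminous → Star Q.
L ratio = 10^(0.4 |ΔM|) = 10^7.603 = 4.011×10^7

Star Q is more luminous, by a factor of 4.01×10^7.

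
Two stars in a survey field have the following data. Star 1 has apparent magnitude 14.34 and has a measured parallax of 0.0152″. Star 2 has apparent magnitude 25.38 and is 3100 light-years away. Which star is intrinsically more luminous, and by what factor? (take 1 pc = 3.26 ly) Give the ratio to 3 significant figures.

Star 1 is more luminous, by a factor of 125.

Star 1: d = 1/p = 1/0.0152″ = 65.79 pc
Star 1: M = m − 5 log₁₀ d + 5 = 14.34 − 5·1.8182 + 5 = 10.249
Star 2: d = 3100 ly / 3.26 = 950.9 pc
Star 2: M = m − 5 log₁₀ d + 5 = 25.38 − 5·2.9781 + 5 = 15.489
ΔM = M_1 − M_2 = 10.249 − (15.489) = -5.240; smaller M is more luminous → Star 1.
L ratio = 10^(0.4 |ΔM|) = 10^2.096 = 124.7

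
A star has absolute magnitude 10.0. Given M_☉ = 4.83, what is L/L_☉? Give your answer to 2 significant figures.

L/L_☉ ≈ 8.6×10^-3

M − M_☉ = 10.0 − 4.83 = 5.170
L/L_☉ = 10^(−0.4 (M − M_☉)) = 10^-2.068 = 8.551×10^-3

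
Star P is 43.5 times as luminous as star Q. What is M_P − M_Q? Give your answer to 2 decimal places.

Pogson: ΔM = −2.5 log₁₀(ratio) = −2.5 log₁₀(43.5) = −2.5 × 1.6385 = -4.096
Star P is brighter, so it has the smaller magnitude: the difference is negative.

M_P − M_Q ≈ -4.10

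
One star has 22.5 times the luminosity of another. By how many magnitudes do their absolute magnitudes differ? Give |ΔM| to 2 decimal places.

Pogson: ΔM = −2.5 log₁₀(ratio) = −2.5 log₁₀(22.5) = −2.5 × 1.3522 = -3.380

|ΔM| ≈ 3.38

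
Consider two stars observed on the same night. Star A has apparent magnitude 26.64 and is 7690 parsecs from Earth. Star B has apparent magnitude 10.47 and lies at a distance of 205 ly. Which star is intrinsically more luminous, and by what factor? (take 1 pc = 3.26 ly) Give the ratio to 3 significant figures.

Star B is more luminous, by a factor of 196.

Star A: M = m − 5 log₁₀ d + 5 = 26.64 − 5·3.8859 + 5 = 12.210
Star B: d = 205 ly / 3.26 = 62.88 pc
Star B: M = m − 5 log₁₀ d + 5 = 10.47 − 5·1.7985 + 5 = 6.477
ΔM = M_A − M_B = 12.210 − (6.477) = 5.733; smaller M is more luminous → Star B.
L ratio = 10^(0.4 |ΔM|) = 10^2.293 = 196.4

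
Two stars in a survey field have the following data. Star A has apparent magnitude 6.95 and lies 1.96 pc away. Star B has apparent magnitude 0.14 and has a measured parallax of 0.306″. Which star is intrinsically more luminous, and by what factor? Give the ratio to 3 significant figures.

Star B is more luminous, by a factor of 1470.

Star A: M = m − 5 log₁₀ d + 5 = 6.95 − 5·0.2923 + 5 = 10.489
Star B: d = 1/p = 1/0.306″ = 3.268 pc
Star B: M = m − 5 log₁₀ d + 5 = 0.14 − 5·0.5143 + 5 = 2.569
ΔM = M_A − M_B = 10.489 − (2.569) = 7.920; smaller M is more luminous → Star B.
L ratio = 10^(0.4 |ΔM|) = 10^3.168 = 1472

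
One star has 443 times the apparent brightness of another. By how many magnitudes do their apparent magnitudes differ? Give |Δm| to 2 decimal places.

|Δm| ≈ 6.62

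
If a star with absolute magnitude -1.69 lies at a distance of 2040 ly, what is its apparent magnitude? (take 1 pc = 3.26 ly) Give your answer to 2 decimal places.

d = 2040 ly / 3.26 = 625.8 pc
m = M + 5 log₁₀ d − 5 = -1.69 + 5·2.7964 − 5 = 7.292

m ≈ 7.29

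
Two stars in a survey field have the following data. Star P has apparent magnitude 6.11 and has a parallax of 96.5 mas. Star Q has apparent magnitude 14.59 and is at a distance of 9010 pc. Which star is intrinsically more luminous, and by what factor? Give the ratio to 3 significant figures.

Star P: p = 96.5 mas = 0.0965″ → d = 1/p = 10.36 pc
Star P: M = m − 5 log₁₀ d + 5 = 6.11 − 5·1.0155 + 5 = 6.033
Star Q: M = m − 5 log₁₀ d + 5 = 14.59 − 5·3.9547 + 5 = -0.184
ΔM = M_P − M_Q = 6.033 − (-0.184) = 6.216; smaller M is more luminous → Star Q.
L ratio = 10^(0.4 |ΔM|) = 10^2.487 = 306.6

Star Q is more luminous, by a factor of 307.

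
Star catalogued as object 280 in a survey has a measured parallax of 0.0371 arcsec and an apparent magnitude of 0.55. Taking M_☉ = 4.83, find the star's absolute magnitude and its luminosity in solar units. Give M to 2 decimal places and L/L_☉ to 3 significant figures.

d = 1/p = 1/0.0371″ = 26.95 pc
M = m − 5 log₁₀ d + 5 = 0.55 − 5·1.4306 + 5 = -1.603
M − M_☉ = -1.603 − 4.83 = -6.433
L/L_☉ = 10^(−0.4 × -6.433) = 374.3

M ≈ -1.60; L/L_☉ ≈ 374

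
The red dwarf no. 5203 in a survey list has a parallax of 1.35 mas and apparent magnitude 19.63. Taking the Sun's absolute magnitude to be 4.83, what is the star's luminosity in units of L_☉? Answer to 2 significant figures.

L/L_☉ ≈ 6.6×10^-3

d = 1/p = 1000/1.35 mas = 740.7 pc
M = m − 5 log₁₀ d + 5 = 19.63 − 5·2.8697 + 5 = 10.282
M − M_☉ = 10.282 − 4.83 = 5.452
L/L_☉ = 10^(−0.4 × 5.452) = 6.597×10^-3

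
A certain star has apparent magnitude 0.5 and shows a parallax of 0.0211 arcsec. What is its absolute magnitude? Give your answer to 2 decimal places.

M ≈ -2.88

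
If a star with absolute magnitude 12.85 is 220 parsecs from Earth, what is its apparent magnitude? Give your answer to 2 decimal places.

m = M + 5 log₁₀ d − 5 = 12.85 + 5·2.3424 − 5 = 19.562

m ≈ 19.56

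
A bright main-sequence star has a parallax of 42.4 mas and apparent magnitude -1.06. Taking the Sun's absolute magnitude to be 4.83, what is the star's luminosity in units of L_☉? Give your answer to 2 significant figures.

L/L_☉ ≈ 1300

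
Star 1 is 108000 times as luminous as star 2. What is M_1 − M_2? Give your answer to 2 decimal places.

M_1 − M_2 ≈ -12.58

Pogson: ΔM = −2.5 log₁₀(ratio) = −2.5 log₁₀(108000) = −2.5 × 5.0334 = -12.584
Star 1 is brighter, so it has the smaller magnitude: the difference is negative.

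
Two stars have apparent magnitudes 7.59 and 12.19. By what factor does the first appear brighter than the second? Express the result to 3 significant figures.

69.2

Magnitude difference = -4.60
Flux ratio = 10^(−0.4 Δm) = 10^(−0.4 × -4.60) = 10^1.840 = 69.18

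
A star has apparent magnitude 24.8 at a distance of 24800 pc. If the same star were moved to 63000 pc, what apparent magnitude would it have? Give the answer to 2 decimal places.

m ≈ 26.82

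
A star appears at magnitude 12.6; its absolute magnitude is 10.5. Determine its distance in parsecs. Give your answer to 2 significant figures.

d ≈ 26 pc

μ = m − M = 2.100
m − M = 5 log₁₀ d − 5
log₁₀ d = (m − M)/5 + 1 = 1.4200
d = 10^1.4200 = 26.30 pc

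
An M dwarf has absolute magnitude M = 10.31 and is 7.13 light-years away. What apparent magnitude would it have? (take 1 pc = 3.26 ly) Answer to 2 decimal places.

d = 7.13 ly / 3.26 = 2.187 pc
m = M + 5 log₁₀ d − 5 = 10.31 + 5·0.3399 − 5 = 7.009

m ≈ 7.01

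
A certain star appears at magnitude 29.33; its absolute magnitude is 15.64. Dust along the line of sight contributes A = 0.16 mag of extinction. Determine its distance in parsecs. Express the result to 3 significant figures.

m − M = 5 log₁₀(d/10 pc) + A  ⇒  29.33 − (15.64) − 0.16 = 5 log₁₀(d/10)
13.530 = 5 log₁₀(d/10)
log₁₀ d = (m − M − A)/5 + 1 = 3.7060
d = 10^3.7060 = 5082 pc

d ≈ 5080 pc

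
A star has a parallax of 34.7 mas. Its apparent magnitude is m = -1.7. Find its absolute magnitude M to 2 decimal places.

M ≈ -4.00

p = 34.7 mas = 0.0347″ → d = 1/p = 28.82 pc
5 log₁₀(d/10 pc) = 5 log₁₀(28.82) − 5 = 2.298
M = m − 5 log₁₀(d/10) = -1.7 − 2.298 = -3.998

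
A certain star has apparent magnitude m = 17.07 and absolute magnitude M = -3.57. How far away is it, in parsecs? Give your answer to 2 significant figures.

d ≈ 130000 pc

Distance modulus: m − M = 17.07 − (-3.57) = 20.640
m − M = 5 log₁₀ d − 5
log₁₀ d = (m − M)/5 + 1 = 5.1280
d = 10^5.1280 = 134300 pc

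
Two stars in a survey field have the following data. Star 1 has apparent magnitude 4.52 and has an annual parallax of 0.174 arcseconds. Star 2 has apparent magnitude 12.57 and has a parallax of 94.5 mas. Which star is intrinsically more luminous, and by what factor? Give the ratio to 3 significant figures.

Star 1 is more luminous, by a factor of 490.

Star 1: d = 1/p = 1/0.174″ = 5.747 pc
Star 1: M = m − 5 log₁₀ d + 5 = 4.52 − 5·0.7595 + 5 = 5.723
Star 2: p = 94.5 mas = 0.0945″ → d = 1/p = 10.58 pc
Star 2: M = m − 5 log₁₀ d + 5 = 12.57 − 5·1.0246 + 5 = 12.447
ΔM = M_1 − M_2 = 5.723 − (12.447) = -6.724; smaller M is more luminous → Star 1.
L ratio = 10^(0.4 |ΔM|) = 10^2.690 = 489.5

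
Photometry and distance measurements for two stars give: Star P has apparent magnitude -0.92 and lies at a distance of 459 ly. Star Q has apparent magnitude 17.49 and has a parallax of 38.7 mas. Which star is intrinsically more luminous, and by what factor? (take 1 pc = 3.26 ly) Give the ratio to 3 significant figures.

Star P: d = 459 ly / 3.26 = 140.8 pc
Star P: M = m − 5 log₁₀ d + 5 = -0.92 − 5·2.1486 + 5 = -6.663
Star Q: p = 38.7 mas = 0.0387″ → d = 1/p = 25.84 pc
Star Q: M = m − 5 log₁₀ d + 5 = 17.49 − 5·1.4123 + 5 = 15.429
ΔM = M_P − M_Q = -6.663 − (15.429) = -22.092; smaller M is more luminous → Star P.
L ratio = 10^(0.4 |ΔM|) = 10^8.837 = 6.865×10^8

Star P is more luminous, by a factor of 6.86×10^8.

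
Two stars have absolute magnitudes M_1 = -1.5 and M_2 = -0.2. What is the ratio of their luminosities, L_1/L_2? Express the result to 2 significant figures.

L_1/L_2 ≈ 3.3

ΔM = M_1 − M_2 = -1.3
L_1/L_2 = 10^(−0.4 ΔM) = 10^0.520 = 3.311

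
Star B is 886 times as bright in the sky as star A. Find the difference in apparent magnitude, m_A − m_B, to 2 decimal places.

m_A − m_B ≈ 7.37

Pogson: Δm = −2.5 log₁₀(ratio) = −2.5 log₁₀(886) = −2.5 × 2.9474 = -7.369
Star B is brighter so has the smaller magnitude: m_A − m_B is positive.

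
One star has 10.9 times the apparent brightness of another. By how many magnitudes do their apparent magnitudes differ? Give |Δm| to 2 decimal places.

Pogson: Δm = −2.5 log₁₀(ratio) = −2.5 log₁₀(10.9) = −2.5 × 1.0374 = -2.594

|Δm| ≈ 2.59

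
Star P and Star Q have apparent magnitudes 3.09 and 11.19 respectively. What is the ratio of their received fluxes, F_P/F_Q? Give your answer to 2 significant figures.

F_P/F_Q ≈ 1700

Magnitude difference = -8.10
Flux ratio = 10^(−0.4 Δm) = 10^(−0.4 × -8.10) = 10^3.240 = 1738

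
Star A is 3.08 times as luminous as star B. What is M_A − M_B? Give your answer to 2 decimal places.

Pogson: ΔM = −2.5 log₁₀(ratio) = −2.5 log₁₀(3.08) = −2.5 × 0.4886 = -1.221
Star A is brighter, so it has the smaller magnitude: the difference is negative.

M_A − M_B ≈ -1.22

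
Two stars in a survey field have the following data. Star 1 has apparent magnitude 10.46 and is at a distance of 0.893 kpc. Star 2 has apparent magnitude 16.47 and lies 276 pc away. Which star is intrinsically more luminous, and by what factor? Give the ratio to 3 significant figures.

Star 1: d = 0.893 kpc = 893.0 pc
Star 1: M = m − 5 log₁₀ d + 5 = 10.46 − 5·2.9509 + 5 = 0.706
Star 2: M = m − 5 log₁₀ d + 5 = 16.47 − 5·2.4409 + 5 = 9.265
ΔM = M_1 − M_2 = 0.706 − (9.265) = -8.560; smaller M is more luminous → Star 1.
L ratio = 10^(0.4 |ΔM|) = 10^3.424 = 2654

Star 1 is more luminous, by a factor of 2650.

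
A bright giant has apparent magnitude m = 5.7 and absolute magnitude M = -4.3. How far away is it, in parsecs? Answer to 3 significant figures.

d ≈ 1000 pc

μ = m − M = 10.000
m − M = 5 log₁₀ d − 5
log₁₀ d = (m − M)/5 + 1 = 3.0000
d = 10^3.0000 = 1000 pc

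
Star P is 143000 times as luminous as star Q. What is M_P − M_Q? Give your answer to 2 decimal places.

Pogson: ΔM = −2.5 log₁₀(ratio) = −2.5 log₁₀(143000) = −2.5 × 5.1553 = -12.888
Star P is brighter, so it has the smaller magnitude: the difference is negative.

M_P − M_Q ≈ -12.89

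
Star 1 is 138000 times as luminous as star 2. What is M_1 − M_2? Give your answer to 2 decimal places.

Pogson: ΔM = −2.5 log₁₀(ratio) = −2.5 log₁₀(138000) = −2.5 × 5.1399 = -12.850
Star 1 is brighter, so it has the smaller magnitude: the difference is negative.

M_1 − M_2 ≈ -12.85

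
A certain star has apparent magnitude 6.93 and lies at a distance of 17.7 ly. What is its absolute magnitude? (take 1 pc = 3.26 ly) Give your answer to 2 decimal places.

M ≈ 8.26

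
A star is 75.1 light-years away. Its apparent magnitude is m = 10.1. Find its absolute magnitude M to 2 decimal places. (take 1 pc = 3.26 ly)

M ≈ 8.29

d = 75.1 ly / 3.26 = 23.04 pc
5 log₁₀(d/10 pc) = 5 log₁₀(23.04) − 5 = 1.812
M = m − 5 log₁₀(d/10) = 10.1 − 1.812 = 8.288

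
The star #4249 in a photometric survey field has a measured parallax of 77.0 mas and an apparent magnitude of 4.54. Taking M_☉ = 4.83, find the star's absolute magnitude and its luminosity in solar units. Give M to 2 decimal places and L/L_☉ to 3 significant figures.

M ≈ 3.97; L/L_☉ ≈ 2.20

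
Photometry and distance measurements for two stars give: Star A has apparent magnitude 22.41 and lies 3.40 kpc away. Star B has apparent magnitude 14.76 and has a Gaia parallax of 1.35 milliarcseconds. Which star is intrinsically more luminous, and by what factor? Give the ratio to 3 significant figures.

Star A: d = 3.40 kpc = 3400 pc
Star A: M = m − 5 log₁₀ d + 5 = 22.41 − 5·3.5315 + 5 = 9.753
Star B: p = 1.35 mas = 1.35×10^-3″ → d = 1/p = 740.7 pc
Star B: M = m − 5 log₁₀ d + 5 = 14.76 − 5·2.8697 + 5 = 5.412
ΔM = M_A − M_B = 9.753 − (5.412) = 4.341; smaller M is more luminous → Star B.
L ratio = 10^(0.4 |ΔM|) = 10^1.736 = 54.50

Star B is more luminous, by a factor of 54.5.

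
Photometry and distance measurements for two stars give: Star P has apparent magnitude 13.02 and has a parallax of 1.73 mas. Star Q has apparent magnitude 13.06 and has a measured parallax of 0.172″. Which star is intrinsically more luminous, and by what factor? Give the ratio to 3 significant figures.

Star P is more luminous, by a factor of 10300.

Star P: p = 1.73 mas = 1.73×10^-3″ → d = 1/p = 578.0 pc
Star P: M = m − 5 log₁₀ d + 5 = 13.02 − 5·2.7620 + 5 = 4.210
Star Q: d = 1/p = 1/0.172″ = 5.814 pc
Star Q: M = m − 5 log₁₀ d + 5 = 13.06 − 5·0.7645 + 5 = 14.238
ΔM = M_P − M_Q = 4.210 − (14.238) = -10.027; smaller M is more luminous → Star P.
L ratio = 10^(0.4 |ΔM|) = 10^4.011 = 10260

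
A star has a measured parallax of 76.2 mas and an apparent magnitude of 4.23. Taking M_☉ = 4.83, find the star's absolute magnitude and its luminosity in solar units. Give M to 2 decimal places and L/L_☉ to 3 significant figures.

d = 1/p = 1000/76.2 mas = 13.12 pc
M = m − 5 log₁₀ d + 5 = 4.23 − 5·1.1180 + 5 = 3.640
M − M_☉ = 3.640 − 4.83 = -1.190
L/L_☉ = 10^(−0.4 × -1.190) = 2.993

M ≈ 3.64; L/L_☉ ≈ 2.99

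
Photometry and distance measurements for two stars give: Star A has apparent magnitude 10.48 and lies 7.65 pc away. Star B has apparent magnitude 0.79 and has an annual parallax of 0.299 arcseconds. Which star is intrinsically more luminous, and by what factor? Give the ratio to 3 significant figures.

Star A: M = m − 5 log₁₀ d + 5 = 10.48 − 5·0.8837 + 5 = 11.062
Star B: d = 1/p = 1/0.299″ = 3.344 pc
Star B: M = m − 5 log₁₀ d + 5 = 0.79 − 5·0.5243 + 5 = 3.168
ΔM = M_A − M_B = 11.062 − (3.168) = 7.893; smaller M is more luminous → Star B.
L ratio = 10^(0.4 |ΔM|) = 10^3.157 = 1437

Star B is more luminous, by a factor of 1440.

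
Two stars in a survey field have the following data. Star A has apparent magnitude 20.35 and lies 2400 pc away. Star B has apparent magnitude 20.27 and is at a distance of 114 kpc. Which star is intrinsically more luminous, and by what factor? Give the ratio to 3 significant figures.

Star A: M = m − 5 log₁₀ d + 5 = 20.35 − 5·3.3802 + 5 = 8.449
Star B: d = 114 kpc = 114000 pc
Star B: M = m − 5 log₁₀ d + 5 = 20.27 − 5·5.0569 + 5 = -0.015
ΔM = M_A − M_B = 8.449 − (-0.015) = 8.463; smaller M is more luminous → Star B.
L ratio = 10^(0.4 |ΔM|) = 10^3.385 = 2429

Star B is more luminous, by a factor of 2430.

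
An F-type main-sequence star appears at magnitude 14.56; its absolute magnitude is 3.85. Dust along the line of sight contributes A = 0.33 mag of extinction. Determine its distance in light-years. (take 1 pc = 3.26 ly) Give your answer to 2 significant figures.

d ≈ 3900 ly

m − M = 5 log₁₀(d/10 pc) + A  ⇒  14.56 − (3.85) − 0.33 = 5 log₁₀(d/10)
10.380 = 5 log₁₀(d/10)
log₁₀ d = (m − M − A)/5 + 1 = 3.0760
d = 10^3.0760 = 1191 pc
= 3883 ly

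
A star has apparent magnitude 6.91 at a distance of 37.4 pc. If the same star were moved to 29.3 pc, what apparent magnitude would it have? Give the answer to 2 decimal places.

Flux ∝ 1/d², so Δm = 5 log₁₀(d₂/d₁) = 5 log₁₀(29.3/37.4) = -0.530
m₂ = m₁ + Δm = 6.91 + (-0.530) = 6.380

m ≈ 6.38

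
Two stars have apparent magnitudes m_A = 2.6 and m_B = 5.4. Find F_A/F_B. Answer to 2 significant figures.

F_A/F_B ≈ 13

Magnitude difference = -2.8
Flux ratio = 10^(−0.4 Δm) = 10^(−0.4 × -2.8) = 10^1.120 = 13.18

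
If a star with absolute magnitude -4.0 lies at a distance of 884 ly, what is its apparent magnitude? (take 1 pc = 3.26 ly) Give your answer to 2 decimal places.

m ≈ 3.17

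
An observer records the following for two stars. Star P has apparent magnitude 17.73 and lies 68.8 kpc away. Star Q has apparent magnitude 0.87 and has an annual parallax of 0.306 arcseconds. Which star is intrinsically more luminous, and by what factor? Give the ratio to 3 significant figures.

Star P: d = 68.8 kpc = 68800 pc
Star P: M = m − 5 log₁₀ d + 5 = 17.73 − 5·4.8376 + 5 = -1.458
Star Q: d = 1/p = 1/0.306″ = 3.268 pc
Star Q: M = m − 5 log₁₀ d + 5 = 0.87 − 5·0.5143 + 5 = 3.299
ΔM = M_P − M_Q = -1.458 − (3.299) = -4.757; smaller M is more luminous → Star P.
L ratio = 10^(0.4 |ΔM|) = 10^1.903 = 79.91

Star P is more luminous, by a factor of 79.9.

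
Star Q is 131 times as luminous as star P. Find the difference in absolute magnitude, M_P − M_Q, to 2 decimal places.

Pogson: ΔM = −2.5 log₁₀(ratio) = −2.5 log₁₀(131) = −2.5 × 2.1173 = -5.293
Star Q is brighter so has the smaller magnitude: M_P − M_Q is positive.

M_P − M_Q ≈ 5.29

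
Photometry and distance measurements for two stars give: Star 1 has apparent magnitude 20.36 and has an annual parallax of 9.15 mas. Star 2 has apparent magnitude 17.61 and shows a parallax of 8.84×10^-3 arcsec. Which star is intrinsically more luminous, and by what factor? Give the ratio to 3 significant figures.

Star 1: p = 9.15 mas = 9.15×10^-3″ → d = 1/p = 109.3 pc
Star 1: M = m − 5 log₁₀ d + 5 = 20.36 − 5·2.0386 + 5 = 15.167
Star 2: d = 1/p = 1/8.84×10^-3″ = 113.1 pc
Star 2: M = m − 5 log₁₀ d + 5 = 17.61 − 5·2.0535 + 5 = 12.342
ΔM = M_1 − M_2 = 15.167 − (12.342) = 2.825; smaller M is more luminous → Star 2.
L ratio = 10^(0.4 |ΔM|) = 10^1.130 = 13.49

Star 2 is more luminous, by a factor of 13.5.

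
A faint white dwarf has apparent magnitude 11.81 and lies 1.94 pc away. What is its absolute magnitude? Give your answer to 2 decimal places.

5 log₁₀(d/10 pc) = 5 log₁₀(1.940) − 5 = -3.561
M = m − 5 log₁₀(d/10) = 11.81 + 3.561 = 15.371

M ≈ 15.37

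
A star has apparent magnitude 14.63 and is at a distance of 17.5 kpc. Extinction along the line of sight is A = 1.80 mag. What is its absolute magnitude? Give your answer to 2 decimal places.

M ≈ -3.39

d = 17.5 kpc = 17500 pc
5 log₁₀(d/10 pc) = 5 log₁₀(17500) − 5 = 16.215
M = m − 5 log₁₀(d/10) − A = 14.63 − 16.215 − 1.80 = -3.385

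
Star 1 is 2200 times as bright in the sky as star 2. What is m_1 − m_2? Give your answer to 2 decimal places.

m_1 − m_2 ≈ -8.36

Pogson: Δm = −2.5 log₁₀(ratio) = −2.5 log₁₀(2200) = −2.5 × 3.3424 = -8.356
Star 1 is brighter, so it has the smaller magnitude: the difference is negative.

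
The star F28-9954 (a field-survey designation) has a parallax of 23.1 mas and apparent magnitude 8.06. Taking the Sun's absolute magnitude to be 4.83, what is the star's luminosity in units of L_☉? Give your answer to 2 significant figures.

L/L_☉ ≈ 0.96

d = 1/p = 1000/23.1 mas = 43.29 pc
M = m − 5 log₁₀ d + 5 = 8.06 − 5·1.6364 + 5 = 4.878
M − M_☉ = 4.878 − 4.83 = 0.048
L/L_☉ = 10^(−0.4 × 0.048) = 0.9567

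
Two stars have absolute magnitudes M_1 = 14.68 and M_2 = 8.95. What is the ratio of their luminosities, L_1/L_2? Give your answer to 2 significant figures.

L_1/L_2 ≈ 5.1×10^-3

ΔM = M_1 − M_2 = 5.73
L_1/L_2 = 10^(−0.4 ΔM) = 10^-2.292 = 5.105×10^-3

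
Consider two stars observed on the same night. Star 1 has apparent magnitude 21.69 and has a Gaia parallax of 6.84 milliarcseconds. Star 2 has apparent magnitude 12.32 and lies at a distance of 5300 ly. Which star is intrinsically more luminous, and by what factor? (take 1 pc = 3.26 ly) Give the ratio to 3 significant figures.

Star 2 is more luminous, by a factor of 692000.

Star 1: p = 6.84 mas = 6.84×10^-3″ → d = 1/p = 146.2 pc
Star 1: M = m − 5 log₁₀ d + 5 = 21.69 − 5·2.1649 + 5 = 15.865
Star 2: d = 5300 ly / 3.26 = 1626 pc
Star 2: M = m − 5 log₁₀ d + 5 = 12.32 − 5·3.2111 + 5 = 1.265
ΔM = M_1 − M_2 = 15.865 − (1.265) = 14.601; smaller M is more luminous → Star 2.
L ratio = 10^(0.4 |ΔM|) = 10^5.840 = 692200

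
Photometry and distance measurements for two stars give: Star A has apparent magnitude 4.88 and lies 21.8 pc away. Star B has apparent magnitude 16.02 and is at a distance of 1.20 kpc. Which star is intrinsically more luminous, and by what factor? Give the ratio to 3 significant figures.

Star A is more luminous, by a factor of 9.43.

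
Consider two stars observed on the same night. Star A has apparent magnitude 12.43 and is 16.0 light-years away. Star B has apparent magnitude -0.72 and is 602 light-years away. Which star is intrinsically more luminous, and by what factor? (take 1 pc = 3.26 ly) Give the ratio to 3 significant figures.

Star B is more luminous, by a factor of 2.58×10^8.

Star A: d = 16.0 ly / 3.26 = 4.908 pc
Star A: M = m − 5 log₁₀ d + 5 = 12.43 − 5·0.6909 + 5 = 13.975
Star B: d = 602 ly / 3.26 = 184.7 pc
Star B: M = m − 5 log₁₀ d + 5 = -0.72 − 5·2.2664 + 5 = -7.052
ΔM = M_A − M_B = 13.975 − (-7.052) = 21.027; smaller M is more luminous → Star B.
L ratio = 10^(0.4 |ΔM|) = 10^8.411 = 2.576×10^8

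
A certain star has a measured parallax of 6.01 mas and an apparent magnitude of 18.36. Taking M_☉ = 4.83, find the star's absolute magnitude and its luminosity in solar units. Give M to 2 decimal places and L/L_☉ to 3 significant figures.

d = 1/p = 1000/6.01 mas = 166.4 pc
M = m − 5 log₁₀ d + 5 = 18.36 − 5·2.2211 + 5 = 12.254
M − M_☉ = 12.254 − 4.83 = 7.424
L/L_☉ = 10^(−0.4 × 7.424) = 1.072×10^-3

M ≈ 12.25; L/L_☉ ≈ 1.07×10^-3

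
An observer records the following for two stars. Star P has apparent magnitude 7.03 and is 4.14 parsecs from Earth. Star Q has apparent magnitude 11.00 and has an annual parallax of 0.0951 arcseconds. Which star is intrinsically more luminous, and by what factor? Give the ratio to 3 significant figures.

Star P: M = m − 5 log₁₀ d + 5 = 7.03 − 5·0.6170 + 5 = 8.945
Star Q: d = 1/p = 1/0.0951″ = 10.52 pc
Star Q: M = m − 5 log₁₀ d + 5 = 11.00 − 5·1.0218 + 5 = 10.891
ΔM = M_P − M_Q = 8.945 − (10.891) = -1.946; smaller M is more luminous → Star P.
L ratio = 10^(0.4 |ΔM|) = 10^0.778 = 6.003

Star P is more luminous, by a factor of 6.00.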